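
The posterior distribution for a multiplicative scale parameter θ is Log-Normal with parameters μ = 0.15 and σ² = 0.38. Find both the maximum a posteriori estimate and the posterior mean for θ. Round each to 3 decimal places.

MAP = 0.795, posterior mean = 1.405

Mode = exp(μ − σ²) = exp(-0.23) = 0.795.
Mean = exp(μ + σ²/2) = exp(0.340) = 1.405.
The posterior is right-skewed, so the mean exceeds the mode.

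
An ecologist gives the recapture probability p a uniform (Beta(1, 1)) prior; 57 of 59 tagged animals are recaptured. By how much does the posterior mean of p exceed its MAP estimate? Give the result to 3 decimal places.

Posterior: Beta(1+57, 1+2) = Beta(58, 3).
Mode = (58−1)/(58+3−2) = 57/59 = 0.966.
Mean = 58/(58+3) = 58/61 = 0.951.
Difference = 0.951 − 0.966 = -0.015.

-0.015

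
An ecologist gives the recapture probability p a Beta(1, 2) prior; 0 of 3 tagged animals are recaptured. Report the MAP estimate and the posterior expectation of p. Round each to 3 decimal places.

Posterior: Beta(1+0, 2+3) = Beta(1, 5).
Since α = 1 ≤ 1 and β > 1, the Beta density is monotone decreasing on [0,1]; the mode is at 0.
Mean = 1/(1+5) = 0.167.

p_MAP = 0.000, E[p|data] = 0.167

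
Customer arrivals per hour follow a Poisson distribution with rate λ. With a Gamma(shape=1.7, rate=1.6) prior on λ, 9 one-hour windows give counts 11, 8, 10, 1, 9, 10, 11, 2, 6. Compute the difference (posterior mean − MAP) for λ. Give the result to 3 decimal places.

0.094

Σ counts = 68. Posterior: Gamma(shape = 1.7+68 = 69.7, rate = 1.6+9 = 10.6).
Mode = (α−1)/β = 68.7/10.6 = 6.481.
Mean = α/β = 69.7/10.6 = 6.575.
Difference = 6.575 − 6.481 = 0.094.
The posterior is right-skewed, so the mean exceeds the mode.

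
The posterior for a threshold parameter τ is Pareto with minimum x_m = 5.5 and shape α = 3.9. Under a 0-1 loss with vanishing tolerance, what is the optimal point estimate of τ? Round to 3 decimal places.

The Pareto density is strictly decreasing on [x_m, ∞), so the mode is x_m = 5.500.
Mean = α·x_m/(α−1) = 3.9·5.5/2.9 = 7.397.
This is the posterior mode — the MAP estimate.

5.500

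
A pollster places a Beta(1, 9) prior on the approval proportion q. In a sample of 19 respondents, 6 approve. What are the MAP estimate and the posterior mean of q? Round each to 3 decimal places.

Posterior: Beta(1+6, 9+13) = Beta(7, 22).
Mode = (7−1)/(7+22−2) = 6/27 = 0.222.
Mean = 7/(7+22) = 7/29 = 0.241.

MAP = 0.222; posterior mean = 0.241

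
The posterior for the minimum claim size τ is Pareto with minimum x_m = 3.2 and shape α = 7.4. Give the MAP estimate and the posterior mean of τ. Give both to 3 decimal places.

MAP estimate = 3.200, posterior mean = 3.700

The Pareto density is strictly decreasing on [x_m, ∞), so the mode is x_m = 3.200.
Mean = α·x_m/(α−1) = 7.4·3.2/6.4 = 3.700.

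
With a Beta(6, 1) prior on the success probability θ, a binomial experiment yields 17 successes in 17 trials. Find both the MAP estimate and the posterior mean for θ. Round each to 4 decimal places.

Posterior: Beta(6+17, 1+0) = Beta(23, 1).
Since β = 1 ≤ 1 and α > 1, the Beta density is monotone increasing on [0,1]; the mode is at 1.
Mean = 23/(23+1) = 0.9583.

θ_MAP = 1.0000, E[θ|data] = 0.9583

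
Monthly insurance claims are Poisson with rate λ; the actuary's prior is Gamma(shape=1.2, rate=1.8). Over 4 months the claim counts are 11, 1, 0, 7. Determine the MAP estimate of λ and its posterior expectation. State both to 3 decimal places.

λ_MAP = 3.310, E[λ|data] = 3.483

Σ counts = 19. Posterior: Gamma(shape = 1.2+19 = 20.2, rate = 1.8+4 = 5.8).
Mode = (α−1)/β = 19.2/5.8 = 3.310.
Mean = α/β = 20.2/5.8 = 3.483.
Mean > mode: the posterior has a right tail.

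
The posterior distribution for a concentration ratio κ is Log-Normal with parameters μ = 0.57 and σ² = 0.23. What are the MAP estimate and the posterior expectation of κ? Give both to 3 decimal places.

Mode = exp(μ − σ²) = exp(0.34) = 1.405.
Mean = exp(μ + σ²/2) = exp(0.685) = 1.984.
Right-skewed posterior ⇒ mode < mean.

MAP estimate = 1.405, posterior expectation = 1.984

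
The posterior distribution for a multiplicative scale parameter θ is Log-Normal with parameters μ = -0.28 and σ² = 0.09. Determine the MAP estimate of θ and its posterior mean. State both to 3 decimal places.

MAP = 0.691; posterior mean = 0.791

Mode = exp(μ − σ²) = exp(-0.37) = 0.691.
Mean = exp(μ + σ²/2) = exp(-0.235) = 0.791.
Right-skewed posterior ⇒ mode < mean.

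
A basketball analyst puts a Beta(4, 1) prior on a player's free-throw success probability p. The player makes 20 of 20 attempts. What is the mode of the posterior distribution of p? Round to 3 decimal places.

Posterior: Beta(4+20, 1+0) = Beta(24, 1).
Since β = 1 ≤ 1 and α > 1, the Beta density is monotone increasing on [0,1]; the mode is at 1.
Mean = 24/(24+1) = 0.960.
This is the posterior mode — the MAP estimate.

1.000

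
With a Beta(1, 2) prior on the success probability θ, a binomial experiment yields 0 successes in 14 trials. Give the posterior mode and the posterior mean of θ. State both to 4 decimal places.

θ_MAP = 0.0000, E[θ|data] = 0.0588

Posterior: Beta(1+0, 2+14) = Beta(1, 16).
Since α = 1 ≤ 1 and β > 1, the Beta density is monotone decreasing on [0,1]; the mode is at 0.
Mean = 1/(1+16) = 0.0588.
The mean is pulled above the mode by the posterior's right skew.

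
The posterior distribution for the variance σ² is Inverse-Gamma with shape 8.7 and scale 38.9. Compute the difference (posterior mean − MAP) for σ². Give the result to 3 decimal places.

1.042

Mode = β/(α+1) = 38.9/9.7 = 4.010.
Mean = β/(α−1) = 38.9/7.7 = 5.052.
Difference = 5.052 − 4.010 = 1.042.
The posterior is right-skewed, so the mean exceeds the mode.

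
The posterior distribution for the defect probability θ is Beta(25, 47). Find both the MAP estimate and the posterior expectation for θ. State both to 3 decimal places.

MAP estimate = 0.343, posterior expectation = 0.347

Mode = (25−1)/(25+47−2) = 24/70 = 0.343.
Mean = 25/(25+47) = 25/72 = 0.347.
The mean is pulled above the mode by the posterior's right skew.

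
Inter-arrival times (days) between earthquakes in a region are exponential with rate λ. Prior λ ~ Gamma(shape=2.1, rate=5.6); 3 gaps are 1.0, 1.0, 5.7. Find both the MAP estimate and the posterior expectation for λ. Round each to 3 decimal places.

Σ times = 7.7. Posterior: Gamma(shape = 2.1+3 = 5.1, rate = 5.6+7.7 = 13.3).
Mode = (α−1)/β = 4.1/13.3 = 0.308.
Mean = α/β = 5.1/13.3 = 0.383.
Mean > mode: the posterior has a right tail.

MAP = 0.308; posterior mean = 0.383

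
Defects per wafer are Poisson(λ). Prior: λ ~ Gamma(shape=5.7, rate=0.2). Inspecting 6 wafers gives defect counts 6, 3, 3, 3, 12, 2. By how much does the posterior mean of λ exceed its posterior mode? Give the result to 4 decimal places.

0.1613

Σ counts = 29. Posterior: Gamma(shape = 5.7+29 = 34.7, rate = 0.2+6 = 6.2).
Mode = (α−1)/β = 33.7/6.2 = 5.4355.
Mean = α/β = 34.7/6.2 = 5.5968.
Difference = 5.5968 − 5.4355 = 0.1613.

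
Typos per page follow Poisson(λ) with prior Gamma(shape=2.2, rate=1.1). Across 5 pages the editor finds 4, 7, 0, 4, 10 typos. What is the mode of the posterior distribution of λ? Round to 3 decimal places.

Σ counts = 25. Posterior: Gamma(shape = 2.2+25 = 27.2, rate = 1.1+5 = 6.1).
Mode = (α−1)/β = 26.2/6.1 = 4.295.
Mean = α/β = 27.2/6.1 = 4.459.
This is the posterior mode — the MAP estimate.

4.295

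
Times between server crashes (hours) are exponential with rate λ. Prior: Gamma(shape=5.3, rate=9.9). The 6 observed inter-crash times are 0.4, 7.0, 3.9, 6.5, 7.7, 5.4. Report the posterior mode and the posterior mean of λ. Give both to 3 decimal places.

Σ times = 30.9. Posterior: Gamma(shape = 5.3+6 = 11.3, rate = 9.9+30.9 = 40.8).
Mode = (α−1)/β = 10.3/40.8 = 0.252.
Mean = α/β = 11.3/40.8 = 0.277.

posterior mode = 0.252, posterior mean = 0.277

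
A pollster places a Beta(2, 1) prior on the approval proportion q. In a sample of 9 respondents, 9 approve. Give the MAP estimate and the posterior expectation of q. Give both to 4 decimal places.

MAP: 1.0000. Posterior mean: 0.9167.

Posterior: Beta(2+9, 1+0) = Beta(11, 1).
Since β = 1 ≤ 1 and α > 1, the Beta density is monotone increasing on [0,1]; the mode is at 1.
Mean = 11/(11+1) = 0.9167.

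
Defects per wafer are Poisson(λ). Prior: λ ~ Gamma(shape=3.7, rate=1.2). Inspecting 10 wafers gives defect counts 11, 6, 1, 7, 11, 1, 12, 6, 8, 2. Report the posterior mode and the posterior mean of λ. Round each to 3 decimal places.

MAP = 6.045; posterior mean = 6.134

Σ counts = 65. Posterior: Gamma(shape = 3.7+65 = 68.7, rate = 1.2+10 = 11.2).
Mode = (α−1)/β = 67.7/11.2 = 6.045.
Mean = α/β = 68.7/11.2 = 6.134.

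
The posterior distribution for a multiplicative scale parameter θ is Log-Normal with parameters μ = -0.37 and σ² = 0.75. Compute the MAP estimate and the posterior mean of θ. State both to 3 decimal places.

Mode = exp(μ − σ²) = exp(-1.12) = 0.326.
Mean = exp(μ + σ²/2) = exp(0.005) = 1.005.
Mean > mode: the posterior has a right tail.

MAP = 0.326, posterior mean = 1.005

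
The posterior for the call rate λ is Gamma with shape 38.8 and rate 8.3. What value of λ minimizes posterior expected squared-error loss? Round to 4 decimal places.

Mode = (α−1)/β = 37.8/8.3 = 4.5542.
Mean = α/β = 38.8/8.3 = 4.6747.
Squared-error loss ⇒ the optimal estimator is the posterior mean.

4.6747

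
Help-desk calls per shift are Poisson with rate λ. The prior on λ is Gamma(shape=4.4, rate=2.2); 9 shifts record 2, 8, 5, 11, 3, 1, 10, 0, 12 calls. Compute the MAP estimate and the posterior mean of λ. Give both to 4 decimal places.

Σ counts = 52. Posterior: Gamma(shape = 4.4+52 = 56.4, rate = 2.2+9 = 11.2).
Mode = (α−1)/β = 55.4/11.2 = 4.9464.
Mean = α/β = 56.4/11.2 = 5.0357.

MAP: 4.9464. Posterior mean: 5.0357.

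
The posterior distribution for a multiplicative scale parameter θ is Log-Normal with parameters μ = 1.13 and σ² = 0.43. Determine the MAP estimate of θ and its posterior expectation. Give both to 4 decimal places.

Mode = exp(μ − σ²) = exp(0.70) = 2.0138.
Mean = exp(μ + σ²/2) = exp(1.345) = 3.8382.
The mean is pulled above the mode by the posterior's right skew.

MAP = 2.0138; posterior mean = 3.8382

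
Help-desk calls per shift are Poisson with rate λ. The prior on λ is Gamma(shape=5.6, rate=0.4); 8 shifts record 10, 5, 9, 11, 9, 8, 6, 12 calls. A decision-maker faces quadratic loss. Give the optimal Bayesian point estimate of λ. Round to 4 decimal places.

9.0000

Σ counts = 70. Posterior: Gamma(shape = 5.6+70 = 75.6, rate = 0.4+8 = 8.4).
Mode = (α−1)/β = 74.6/8.4 = 8.8810.
Mean = α/β = 75.6/8.4 = 9.0000.
Quadratic loss ⇒ the optimal estimator is the posterior mean.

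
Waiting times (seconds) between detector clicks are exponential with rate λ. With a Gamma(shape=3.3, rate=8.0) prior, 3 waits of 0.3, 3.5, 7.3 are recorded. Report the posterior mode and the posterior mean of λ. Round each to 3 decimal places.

Σ times = 11.1. Posterior: Gamma(shape = 3.3+3 = 6.3, rate = 8.0+11.1 = 19.1).
Mode = (α−1)/β = 5.3/19.1 = 0.277.
Mean = α/β = 6.3/19.1 = 0.330.
The posterior is right-skewed, so the mean exceeds the mode.

λ_MAP = 0.277, E[λ|data] = 0.330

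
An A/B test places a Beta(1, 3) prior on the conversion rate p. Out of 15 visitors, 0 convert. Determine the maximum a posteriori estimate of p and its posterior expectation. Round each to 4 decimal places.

Posterior: Beta(1+0, 3+15) = Beta(1, 18).
Since α = 1 ≤ 1 and β > 1, the Beta density is monotone decreasing on [0,1]; the mode is at 0.
Mean = 1/(1+18) = 0.0526.

p_MAP = 0.0000, E[p|data] = 0.0526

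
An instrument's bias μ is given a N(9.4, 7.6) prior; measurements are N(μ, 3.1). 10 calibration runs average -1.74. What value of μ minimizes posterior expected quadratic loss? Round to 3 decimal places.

Posterior for μ is Normal. Precision-weighted mean: (1/7.6·9.4 + 10/3.1·-1.74) / (1/7.6 + 10/3.1) = -1.303.
A Normal posterior is symmetric, so mode = mean.
Quadratic loss ⇒ the optimal estimator is the posterior mean.

-1.303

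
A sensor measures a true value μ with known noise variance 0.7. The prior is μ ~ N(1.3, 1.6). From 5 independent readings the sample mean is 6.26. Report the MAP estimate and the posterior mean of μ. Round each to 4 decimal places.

MAP = 5.8609, posterior mean = 5.8609

Posterior for μ is Normal. Precision-weighted mean: (1/1.6·1.3 + 5/0.7·6.26) / (1/1.6 + 5/0.7) = 5.8609.
A Normal posterior is symmetric, so mode = mean.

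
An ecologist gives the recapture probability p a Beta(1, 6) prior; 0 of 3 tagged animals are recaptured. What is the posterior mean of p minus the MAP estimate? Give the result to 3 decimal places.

Posterior: Beta(1+0, 6+3) = Beta(1, 9).
Since α = 1 ≤ 1 and β > 1, the Beta density is monotone decreasing on [0,1]; the mode is at 0.
Mean = 1/(1+9) = 0.100.
Difference = 0.100 − 0.000 = 0.100.

0.100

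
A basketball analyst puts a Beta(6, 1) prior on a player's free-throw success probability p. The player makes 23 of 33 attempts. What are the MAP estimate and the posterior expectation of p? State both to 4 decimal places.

Posterior: Beta(6+23, 1+10) = Beta(29, 11).
Mode = (29−1)/(29+11−2) = 28/38 = 0.7368.
Mean = 29/(29+11) = 29/40 = 0.7250.
The mean is pulled below the mode by the posterior's left skew.

MAP: 0.7368. Posterior mean: 0.7250.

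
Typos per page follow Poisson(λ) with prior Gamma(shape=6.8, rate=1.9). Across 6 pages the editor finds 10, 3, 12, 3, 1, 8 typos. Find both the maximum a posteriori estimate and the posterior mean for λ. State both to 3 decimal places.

maximum a posteriori estimate = 5.418, posterior mean = 5.544

Σ counts = 37. Posterior: Gamma(shape = 6.8+37 = 43.8, rate = 1.9+6 = 7.9).
Mode = (α−1)/β = 42.8/7.9 = 5.418.
Mean = α/β = 43.8/7.9 = 5.544.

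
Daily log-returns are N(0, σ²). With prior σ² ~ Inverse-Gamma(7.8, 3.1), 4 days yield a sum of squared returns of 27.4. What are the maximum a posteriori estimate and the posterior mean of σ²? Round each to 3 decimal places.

MAP = 1.556; posterior mean = 1.909

Posterior: Inverse-Gamma(shape = 7.8+4/2 = 9.8, scale = 3.1+27.4/2 = 16.8).
Mode = β/(α+1) = 16.8/10.8 = 1.556.
Mean = β/(α−1) = 16.8/8.8 = 1.909.
The mean is pulled above the mode by the posterior's right skew.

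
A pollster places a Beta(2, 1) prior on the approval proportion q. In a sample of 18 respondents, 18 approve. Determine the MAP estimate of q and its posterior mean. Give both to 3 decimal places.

Posterior: Beta(2+18, 1+0) = Beta(20, 1).
Since β = 1 ≤ 1 and α > 1, the Beta density is monotone increasing on [0,1]; the mode is at 1.
Mean = 20/(20+1) = 0.952.

MAP: 1.000. Posterior mean: 0.952.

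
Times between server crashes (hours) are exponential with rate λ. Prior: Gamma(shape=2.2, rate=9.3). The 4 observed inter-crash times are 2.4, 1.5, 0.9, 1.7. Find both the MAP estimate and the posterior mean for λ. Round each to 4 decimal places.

Σ times = 6.5. Posterior: Gamma(shape = 2.2+4 = 6.2, rate = 9.3+6.5 = 15.8).
Mode = (α−1)/β = 5.2/15.8 = 0.3291.
Mean = α/β = 6.2/15.8 = 0.3924.

λ_MAP = 0.3291, E[λ|data] = 0.3924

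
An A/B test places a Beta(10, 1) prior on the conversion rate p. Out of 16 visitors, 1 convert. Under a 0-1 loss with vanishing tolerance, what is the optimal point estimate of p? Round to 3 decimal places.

0.400

Posterior: Beta(10+1, 1+15) = Beta(11, 16).
Mode = (11−1)/(11+16−2) = 10/25 = 0.400.
Mean = 11/(11+16) = 11/27 = 0.407.
This is the posterior mode — the MAP estimate.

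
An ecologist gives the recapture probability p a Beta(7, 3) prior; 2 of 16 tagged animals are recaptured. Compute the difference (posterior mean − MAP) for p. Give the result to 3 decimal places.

0.013

Posterior: Beta(7+2, 3+14) = Beta(9, 17).
Mode = (9−1)/(9+17−2) = 8/24 = 0.333.
Mean = 9/(9+17) = 9/26 = 0.346.
Difference = 0.346 − 0.333 = 0.013.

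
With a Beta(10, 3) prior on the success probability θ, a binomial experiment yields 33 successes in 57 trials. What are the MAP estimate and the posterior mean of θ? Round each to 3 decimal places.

Posterior: Beta(10+33, 3+24) = Beta(43, 27).
Mode = (43−1)/(43+27−2) = 42/68 = 0.618.
Mean = 43/(43+27) = 43/70 = 0.614.
The mean is pulled below the mode by the posterior's left skew.

MAP: 0.618. Posterior mean: 0.614.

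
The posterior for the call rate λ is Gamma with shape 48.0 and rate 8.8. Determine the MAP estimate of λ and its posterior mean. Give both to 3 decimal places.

Mode = (α−1)/β = 47.0/8.8 = 5.341.
Mean = α/β = 48.0/8.8 = 5.455.

MAP: 5.341. Posterior mean: 5.455.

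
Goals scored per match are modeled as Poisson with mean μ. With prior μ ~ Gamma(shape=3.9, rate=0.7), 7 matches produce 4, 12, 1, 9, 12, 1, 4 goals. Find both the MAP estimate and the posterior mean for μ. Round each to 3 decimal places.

Σ counts = 43. Posterior: Gamma(shape = 3.9+43 = 46.9, rate = 0.7+7 = 7.7).
Mode = (α−1)/β = 45.9/7.7 = 5.961.
Mean = α/β = 46.9/7.7 = 6.091.
The posterior is right-skewed, so the mean exceeds the mode.

MAP: 5.961. Posterior mean: 6.091.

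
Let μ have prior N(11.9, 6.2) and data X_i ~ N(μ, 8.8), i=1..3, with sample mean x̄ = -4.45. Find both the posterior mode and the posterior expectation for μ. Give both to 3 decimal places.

Posterior for μ is Normal. Precision-weighted mean: (1/6.2·11.9 + 3/8.8·-4.45) / (1/6.2 + 3/8.8) = 0.801.
A Normal posterior is symmetric, so mode = mean.

MAP: 0.801. Posterior mean: 0.801.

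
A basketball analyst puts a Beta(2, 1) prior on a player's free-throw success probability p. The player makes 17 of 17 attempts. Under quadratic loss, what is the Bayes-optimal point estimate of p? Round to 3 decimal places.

0.950

Posterior: Beta(2+17, 1+0) = Beta(19, 1).
Since β = 1 ≤ 1 and α > 1, the Beta density is monotone increasing on [0,1]; the mode is at 1.
Mean = 19/(19+1) = 0.950.
Quadratic loss ⇒ the optimal estimator is the posterior mean.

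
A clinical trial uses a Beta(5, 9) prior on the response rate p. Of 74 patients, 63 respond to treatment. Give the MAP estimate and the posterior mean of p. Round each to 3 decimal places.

Posterior: Beta(5+63, 9+11) = Beta(68, 20).
Mode = (68−1)/(68+20−2) = 67/86 = 0.779.
Mean = 68/(68+20) = 68/88 = 0.773.
Mode > mean: the posterior has a left tail.

MAP estimate = 0.779, posterior mean = 0.773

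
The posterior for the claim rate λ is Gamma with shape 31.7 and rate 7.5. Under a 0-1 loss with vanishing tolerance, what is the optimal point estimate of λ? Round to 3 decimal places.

4.093

Mode = (α−1)/β = 30.7/7.5 = 4.093.
Mean = α/β = 31.7/7.5 = 4.227.
This is the posterior mode — the MAP estimate.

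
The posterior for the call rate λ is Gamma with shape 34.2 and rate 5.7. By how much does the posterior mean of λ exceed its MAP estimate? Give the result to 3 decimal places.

Mode = (α−1)/β = 33.2/5.7 = 5.825.
Mean = α/β = 34.2/5.7 = 6.000.
Difference = 6.000 − 5.825 = 0.175.

0.175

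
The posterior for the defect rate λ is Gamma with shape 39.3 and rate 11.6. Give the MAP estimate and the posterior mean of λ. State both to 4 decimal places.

MAP: 3.3017. Posterior mean: 3.3879.

Mode = (α−1)/β = 38.3/11.6 = 3.3017.
Mean = α/β = 39.3/11.6 = 3.3879.
Mean > mode: the posterior has a right tail.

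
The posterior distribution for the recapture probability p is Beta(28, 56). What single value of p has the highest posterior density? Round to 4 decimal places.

0.3293

Mode = (28−1)/(28+56−2) = 27/82 = 0.3293.
Mean = 28/(28+56) = 28/84 = 0.3333.
This is the posterior mode — the MAP estimate.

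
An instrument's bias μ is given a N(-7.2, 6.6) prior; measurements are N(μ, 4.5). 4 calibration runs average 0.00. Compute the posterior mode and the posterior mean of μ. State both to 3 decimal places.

Posterior for μ is Normal. Precision-weighted mean: (1/6.6·-7.2 + 4/4.5·0.00) / (1/6.6 + 4/4.5) = -1.049.
A Normal posterior is symmetric, so mode = mean.

MAP = -1.049, posterior mean = -1.049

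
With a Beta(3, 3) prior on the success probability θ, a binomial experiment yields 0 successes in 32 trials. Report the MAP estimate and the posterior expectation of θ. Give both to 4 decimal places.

MAP estimate = 0.0556, posterior expectation = 0.0789

Posterior: Beta(3+0, 3+32) = Beta(3, 35).
Mode = (3−1)/(3+35−2) = 2/36 = 0.0556.
Mean = 3/(3+35) = 3/38 = 0.0789.
The mean is pulled above the mode by the posterior's right skew.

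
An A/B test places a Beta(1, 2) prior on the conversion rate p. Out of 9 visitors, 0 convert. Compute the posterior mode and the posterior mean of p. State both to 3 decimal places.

Posterior: Beta(1+0, 2+9) = Beta(1, 11).
Since α = 1 ≤ 1 and β > 1, the Beta density is monotone decreasing on [0,1]; the mode is at 0.
Mean = 1/(1+11) = 0.083.
Mean > mode: the posterior has a right tail.

posterior mode = 0.000, posterior mean = 0.083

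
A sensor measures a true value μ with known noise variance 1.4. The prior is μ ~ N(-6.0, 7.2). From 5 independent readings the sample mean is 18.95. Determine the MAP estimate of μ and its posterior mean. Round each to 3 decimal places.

Posterior for μ is Normal. Precision-weighted mean: (1/7.2·-6.0 + 5/1.4·18.95) / (1/7.2 + 5/1.4) = 18.016.
A Normal posterior is symmetric, so mode = mean.

MAP = 18.016; posterior mean = 18.016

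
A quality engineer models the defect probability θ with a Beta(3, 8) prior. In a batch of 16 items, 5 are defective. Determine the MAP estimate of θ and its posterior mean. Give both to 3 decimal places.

Posterior: Beta(3+5, 8+11) = Beta(8, 19).
Mode = (8−1)/(8+19−2) = 7/25 = 0.280.
Mean = 8/(8+19) = 8/27 = 0.296.

MAP estimate = 0.280, posterior mean = 0.296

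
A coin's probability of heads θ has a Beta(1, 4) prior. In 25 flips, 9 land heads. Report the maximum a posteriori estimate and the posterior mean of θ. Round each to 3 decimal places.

MAP = 0.321, posterior mean = 0.333

Posterior: Beta(1+9, 4+16) = Beta(10, 20).
Mode = (10−1)/(10+20−2) = 9/28 = 0.321.
Mean = 10/(10+20) = 10/30 = 0.333.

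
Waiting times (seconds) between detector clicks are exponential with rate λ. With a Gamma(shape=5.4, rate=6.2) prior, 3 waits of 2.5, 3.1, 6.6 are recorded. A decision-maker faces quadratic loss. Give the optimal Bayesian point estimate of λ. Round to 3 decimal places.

0.457

Σ times = 12.2. Posterior: Gamma(shape = 5.4+3 = 8.4, rate = 6.2+12.2 = 18.4).
Mode = (α−1)/β = 7.4/18.4 = 0.402.
Mean = α/β = 8.4/18.4 = 0.457.
Quadratic loss ⇒ the optimal estimator is the posterior mean.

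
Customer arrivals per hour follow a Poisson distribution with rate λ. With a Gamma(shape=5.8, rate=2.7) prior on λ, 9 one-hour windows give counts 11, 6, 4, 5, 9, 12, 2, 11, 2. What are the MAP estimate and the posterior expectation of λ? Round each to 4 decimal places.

MAP = 5.7094; posterior mean = 5.7949

Σ counts = 62. Posterior: Gamma(shape = 5.8+62 = 67.8, rate = 2.7+9 = 11.7).
Mode = (α−1)/β = 66.8/11.7 = 5.7094.
Mean = α/β = 67.8/11.7 = 5.7949.
Mean > mode: the posterior has a right tail.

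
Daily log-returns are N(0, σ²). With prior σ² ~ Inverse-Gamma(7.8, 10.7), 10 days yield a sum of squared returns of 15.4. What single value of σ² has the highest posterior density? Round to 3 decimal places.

1.333

Posterior: Inverse-Gamma(shape = 7.8+10/2 = 12.8, scale = 10.7+15.4/2 = 18.4).
Mode = β/(α+1) = 18.4/13.8 = 1.333.
Mean = β/(α−1) = 18.4/11.8 = 1.559.
This is the posterior mode — the MAP estimate.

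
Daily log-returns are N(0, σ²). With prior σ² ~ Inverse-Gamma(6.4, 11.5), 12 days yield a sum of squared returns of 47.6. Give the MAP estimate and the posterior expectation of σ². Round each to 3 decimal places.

Posterior: Inverse-Gamma(shape = 6.4+12/2 = 12.4, scale = 11.5+47.6/2 = 35.3).
Mode = β/(α+1) = 35.3/13.4 = 2.634.
Mean = β/(α−1) = 35.3/11.4 = 3.096.
Mean > mode: the posterior has a right tail.

σ²_MAP = 2.634, E[σ²|data] = 3.096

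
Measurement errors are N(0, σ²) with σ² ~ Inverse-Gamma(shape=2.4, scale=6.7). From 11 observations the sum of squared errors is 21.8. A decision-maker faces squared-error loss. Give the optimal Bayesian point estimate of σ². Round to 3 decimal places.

Posterior: Inverse-Gamma(shape = 2.4+11/2 = 7.9, scale = 6.7+21.8/2 = 17.6).
Mode = β/(α+1) = 17.6/8.9 = 1.978.
Mean = β/(α−1) = 17.6/6.9 = 2.551.
Squared-error loss ⇒ the optimal estimator is the posterior mean.

2.551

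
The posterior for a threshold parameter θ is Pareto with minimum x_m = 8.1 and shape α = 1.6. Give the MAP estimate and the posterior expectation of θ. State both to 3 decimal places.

MAP estimate = 8.100, posterior expectation = 21.600

The Pareto density is strictly decreasing on [x_m, ∞), so the mode is x_m = 8.100.
Mean = α·x_m/(α−1) = 1.6·8.1/0.6 = 21.600.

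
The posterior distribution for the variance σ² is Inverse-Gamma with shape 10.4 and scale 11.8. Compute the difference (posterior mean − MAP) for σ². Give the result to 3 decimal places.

Mode = β/(α+1) = 11.8/11.4 = 1.035.
Mean = β/(α−1) = 11.8/9.4 = 1.255.
Difference = 1.255 − 1.035 = 0.220.

0.220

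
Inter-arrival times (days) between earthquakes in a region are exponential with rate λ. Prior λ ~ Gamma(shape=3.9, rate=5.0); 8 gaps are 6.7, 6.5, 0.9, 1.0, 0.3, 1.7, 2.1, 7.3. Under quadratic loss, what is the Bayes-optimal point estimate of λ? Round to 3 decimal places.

0.378

Σ times = 26.5. Posterior: Gamma(shape = 3.9+8 = 11.9, rate = 5.0+26.5 = 31.5).
Mode = (α−1)/β = 10.9/31.5 = 0.346.
Mean = α/β = 11.9/31.5 = 0.378.
Quadratic loss ⇒ the optimal estimator is the posterior mean.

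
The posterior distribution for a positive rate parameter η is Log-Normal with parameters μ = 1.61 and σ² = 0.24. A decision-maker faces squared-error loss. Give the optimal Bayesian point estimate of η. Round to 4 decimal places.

Mode = exp(μ − σ²) = exp(1.37) = 3.9354.
Mean = exp(μ + σ²/2) = exp(1.730) = 5.6407.
Squared-error loss ⇒ the optimal estimator is the posterior mean.

5.6407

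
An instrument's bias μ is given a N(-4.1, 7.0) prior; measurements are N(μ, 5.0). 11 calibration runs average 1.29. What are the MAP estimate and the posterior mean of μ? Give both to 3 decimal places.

MAP = 0.961, posterior mean = 0.961

Posterior for μ is Normal. Precision-weighted mean: (1/7.0·-4.1 + 11/5.0·1.29) / (1/7.0 + 11/5.0) = 0.961.
A Normal posterior is symmetric, so mode = mean.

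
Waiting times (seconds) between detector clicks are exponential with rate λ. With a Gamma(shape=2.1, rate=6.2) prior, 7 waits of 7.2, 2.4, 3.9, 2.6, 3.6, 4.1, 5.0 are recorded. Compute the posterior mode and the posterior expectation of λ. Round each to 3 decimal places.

Σ times = 28.8. Posterior: Gamma(shape = 2.1+7 = 9.1, rate = 6.2+28.8 = 35.0).
Mode = (α−1)/β = 8.1/35.0 = 0.231.
Mean = α/β = 9.1/35.0 = 0.260.

posterior mode = 0.231, posterior expectation = 0.260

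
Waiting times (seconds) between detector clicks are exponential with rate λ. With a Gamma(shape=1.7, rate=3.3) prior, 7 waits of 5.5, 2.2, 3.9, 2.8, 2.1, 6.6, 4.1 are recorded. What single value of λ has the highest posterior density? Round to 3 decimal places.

Σ times = 27.2. Posterior: Gamma(shape = 1.7+7 = 8.7, rate = 3.3+27.2 = 30.5).
Mode = (α−1)/β = 7.7/30.5 = 0.252.
Mean = α/β = 8.7/30.5 = 0.285.
This is the posterior mode — the MAP estimate.

0.252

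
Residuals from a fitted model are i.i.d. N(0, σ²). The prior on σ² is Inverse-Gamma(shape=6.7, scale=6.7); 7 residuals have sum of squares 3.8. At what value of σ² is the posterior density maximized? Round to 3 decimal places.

0.768

Posterior: Inverse-Gamma(shape = 6.7+7/2 = 10.2, scale = 6.7+3.8/2 = 8.6).
Mode = β/(α+1) = 8.6/11.2 = 0.768.
Mean = β/(α−1) = 8.6/9.2 = 0.935.
This is the posterior mode — the MAP estimate.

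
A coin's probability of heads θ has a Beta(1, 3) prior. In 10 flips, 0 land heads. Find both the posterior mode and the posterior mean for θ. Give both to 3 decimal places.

Posterior: Beta(1+0, 3+10) = Beta(1, 13).
Since α = 1 ≤ 1 and β > 1, the Beta density is monotone decreasing on [0,1]; the mode is at 0.
Mean = 1/(1+13) = 0.071.

θ_MAP = 0.000, E[θ|data] = 0.071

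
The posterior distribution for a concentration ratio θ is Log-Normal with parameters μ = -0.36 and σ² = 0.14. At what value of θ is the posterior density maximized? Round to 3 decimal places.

Mode = exp(μ − σ²) = exp(-0.50) = 0.607.
Mean = exp(μ + σ²/2) = exp(-0.290) = 0.748.
This is the posterior mode — the MAP estimate.

0.607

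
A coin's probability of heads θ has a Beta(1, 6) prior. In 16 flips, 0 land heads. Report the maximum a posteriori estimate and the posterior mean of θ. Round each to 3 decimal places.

Posterior: Beta(1+0, 6+16) = Beta(1, 22).
Since α = 1 ≤ 1 and β > 1, the Beta density is monotone decreasing on [0,1]; the mode is at 0.
Mean = 1/(1+22) = 0.043.

θ_MAP = 0.000, E[θ|data] = 0.043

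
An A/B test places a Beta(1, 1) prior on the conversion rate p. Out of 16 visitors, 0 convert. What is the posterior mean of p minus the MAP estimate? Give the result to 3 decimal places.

Posterior: Beta(1+0, 1+16) = Beta(1, 17).
Since α = 1 ≤ 1 and β > 1, the Beta density is monotone decreasing on [0,1]; the mode is at 0.
Mean = 1/(1+17) = 0.056.
Difference = 0.056 − 0.000 = 0.056.
Right-skewed posterior ⇒ mode < mean.

0.056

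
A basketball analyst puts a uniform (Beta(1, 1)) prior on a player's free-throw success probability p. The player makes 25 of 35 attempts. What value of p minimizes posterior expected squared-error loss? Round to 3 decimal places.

Posterior: Beta(1+25, 1+10) = Beta(26, 11).
Mode = (26−1)/(26+11−2) = 25/35 = 0.714.
With a flat prior the MAP equals the MLE, 25/35.
Mean = 26/(26+11) = 26/37 = 0.703.
Squared-error loss ⇒ the optimal estimator is the posterior mean.

0.703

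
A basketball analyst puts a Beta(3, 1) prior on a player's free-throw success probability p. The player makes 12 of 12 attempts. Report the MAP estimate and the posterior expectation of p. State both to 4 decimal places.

Posterior: Beta(3+12, 1+0) = Beta(15, 1).
Since β = 1 ≤ 1 and α > 1, the Beta density is monotone increasing on [0,1]; the mode is at 1.
Mean = 15/(15+1) = 0.9375.

p_MAP = 1.0000, E[p|data] = 0.9375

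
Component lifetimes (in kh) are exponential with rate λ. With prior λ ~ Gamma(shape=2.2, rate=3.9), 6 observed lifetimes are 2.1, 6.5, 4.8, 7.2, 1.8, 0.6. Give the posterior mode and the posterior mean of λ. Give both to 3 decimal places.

Σ times = 23.0. Posterior: Gamma(shape = 2.2+6 = 8.2, rate = 3.9+23.0 = 26.9).
Mode = (α−1)/β = 7.2/26.9 = 0.268.
Mean = α/β = 8.2/26.9 = 0.305.

posterior mode = 0.268, posterior mean = 0.305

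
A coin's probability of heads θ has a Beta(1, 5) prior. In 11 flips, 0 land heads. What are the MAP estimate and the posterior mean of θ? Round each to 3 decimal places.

Posterior: Beta(1+0, 5+11) = Beta(1, 16).
Since α = 1 ≤ 1 and β > 1, the Beta density is monotone decreasing on [0,1]; the mode is at 0.
Mean = 1/(1+16) = 0.059.
The posterior is right-skewed, so the mean exceeds the mode.

MAP = 0.000; posterior mean = 0.059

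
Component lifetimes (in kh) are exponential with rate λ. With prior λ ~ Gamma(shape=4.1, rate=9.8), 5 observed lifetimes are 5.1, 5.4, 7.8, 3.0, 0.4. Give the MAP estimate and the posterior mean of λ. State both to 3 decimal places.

Σ times = 21.7. Posterior: Gamma(shape = 4.1+5 = 9.1, rate = 9.8+21.7 = 31.5).
Mode = (α−1)/β = 8.1/31.5 = 0.257.
Mean = α/β = 9.1/31.5 = 0.289.

MAP estimate = 0.257, posterior mean = 0.289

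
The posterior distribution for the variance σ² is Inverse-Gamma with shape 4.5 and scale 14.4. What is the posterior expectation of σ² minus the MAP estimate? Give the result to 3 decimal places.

Mode = β/(α+1) = 14.4/5.5 = 2.618.
Mean = β/(α−1) = 14.4/3.5 = 4.114.
Difference = 4.114 − 2.618 = 1.496.

1.496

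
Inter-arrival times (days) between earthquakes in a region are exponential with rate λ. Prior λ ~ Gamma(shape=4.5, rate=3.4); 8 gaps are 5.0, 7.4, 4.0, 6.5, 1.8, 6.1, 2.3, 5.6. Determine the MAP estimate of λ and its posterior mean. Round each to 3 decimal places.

Σ times = 38.7. Posterior: Gamma(shape = 4.5+8 = 12.5, rate = 3.4+38.7 = 42.1).
Mode = (α−1)/β = 11.5/42.1 = 0.273.
Mean = α/β = 12.5/42.1 = 0.297.

MAP estimate = 0.273, posterior mean = 0.297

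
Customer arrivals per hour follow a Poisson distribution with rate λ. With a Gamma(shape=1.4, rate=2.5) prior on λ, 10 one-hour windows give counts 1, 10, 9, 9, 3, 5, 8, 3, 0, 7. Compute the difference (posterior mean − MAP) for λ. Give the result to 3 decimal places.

Σ counts = 55. Posterior: Gamma(shape = 1.4+55 = 56.4, rate = 2.5+10 = 12.5).
Mode = (α−1)/β = 55.4/12.5 = 4.432.
Mean = α/β = 56.4/12.5 = 4.512.
Difference = 4.512 − 4.432 = 0.080.
Right-skewed posterior ⇒ mode < mean.

0.080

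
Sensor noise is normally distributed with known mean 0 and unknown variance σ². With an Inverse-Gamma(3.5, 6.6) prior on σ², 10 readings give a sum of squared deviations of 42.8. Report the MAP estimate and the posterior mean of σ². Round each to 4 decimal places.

Posterior: Inverse-Gamma(shape = 3.5+10/2 = 8.5, scale = 6.6+42.8/2 = 28.0).
Mode = β/(α+1) = 28.0/9.5 = 2.9474.
Mean = β/(α−1) = 28.0/7.5 = 3.7333.

σ²_MAP = 2.9474, E[σ²|data] = 3.7333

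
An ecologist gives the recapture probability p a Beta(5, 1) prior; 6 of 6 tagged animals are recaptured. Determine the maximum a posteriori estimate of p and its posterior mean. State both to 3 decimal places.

MAP: 1.000. Posterior mean: 0.917.

Posterior: Beta(5+6, 1+0) = Beta(11, 1).
Since β = 1 ≤ 1 and α > 1, the Beta density is monotone increasing on [0,1]; the mode is at 1.
Mean = 11/(11+1) = 0.917.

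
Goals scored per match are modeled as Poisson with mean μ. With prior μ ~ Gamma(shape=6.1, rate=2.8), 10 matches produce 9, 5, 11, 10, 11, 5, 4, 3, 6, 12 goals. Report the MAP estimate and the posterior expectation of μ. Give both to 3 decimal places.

Σ counts = 76. Posterior: Gamma(shape = 6.1+76 = 82.1, rate = 2.8+10 = 12.8).
Mode = (α−1)/β = 81.1/12.8 = 6.336.
Mean = α/β = 82.1/12.8 = 6.414.

MAP = 6.336; posterior mean = 6.414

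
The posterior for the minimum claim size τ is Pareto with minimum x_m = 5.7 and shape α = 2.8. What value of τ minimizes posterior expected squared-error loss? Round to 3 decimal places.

8.867

The Pareto density is strictly decreasing on [x_m, ∞), so the mode is x_m = 5.700.
Mean = α·x_m/(α−1) = 2.8·5.7/1.8 = 8.867.
Squared-error loss ⇒ the optimal estimator is the posterior mean.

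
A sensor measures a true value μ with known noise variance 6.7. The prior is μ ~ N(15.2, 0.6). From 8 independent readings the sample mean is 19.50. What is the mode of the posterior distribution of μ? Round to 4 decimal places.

Posterior for μ is Normal. Precision-weighted mean: (1/0.6·15.2 + 8/6.7·19.50) / (1/0.6 + 8/6.7) = 16.9948.
A Normal posterior is symmetric, so mode = mean.
This is the posterior mode — the MAP estimate.

16.9948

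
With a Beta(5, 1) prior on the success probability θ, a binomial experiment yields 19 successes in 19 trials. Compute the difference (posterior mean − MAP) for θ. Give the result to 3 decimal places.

-0.040

Posterior: Beta(5+19, 1+0) = Beta(24, 1).
Since β = 1 ≤ 1 and α > 1, the Beta density is monotone increasing on [0,1]; the mode is at 1.
Mean = 24/(24+1) = 0.960.
Difference = 0.960 − 1.000 = -0.040.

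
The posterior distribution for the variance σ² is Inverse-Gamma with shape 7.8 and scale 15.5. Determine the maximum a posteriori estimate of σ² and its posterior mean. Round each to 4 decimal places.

σ²_MAP = 1.7614, E[σ²|data] = 2.2794

Mode = β/(α+1) = 15.5/8.8 = 1.7614.
Mean = β/(α−1) = 15.5/6.8 = 2.2794.
The posterior is right-skewed, so the mean exceeds the mode.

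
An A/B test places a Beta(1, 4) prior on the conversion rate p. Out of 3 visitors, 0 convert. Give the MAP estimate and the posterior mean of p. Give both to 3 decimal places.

Posterior: Beta(1+0, 4+3) = Beta(1, 7).
Since α = 1 ≤ 1 and β > 1, the Beta density is monotone decreasing on [0,1]; the mode is at 0.
Mean = 1/(1+7) = 0.125.
The mean is pulled above the mode by the posterior's right skew.

MAP = 0.000, posterior mean = 0.125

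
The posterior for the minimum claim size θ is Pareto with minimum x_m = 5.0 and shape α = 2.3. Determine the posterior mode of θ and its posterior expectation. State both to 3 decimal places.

θ_MAP = 5.000, E[θ|data] = 8.846

The Pareto density is strictly decreasing on [x_m, ∞), so the mode is x_m = 5.000.
Mean = α·x_m/(α−1) = 2.3·5.0/1.3 = 8.846.
Mean > mode: the posterior has a right tail.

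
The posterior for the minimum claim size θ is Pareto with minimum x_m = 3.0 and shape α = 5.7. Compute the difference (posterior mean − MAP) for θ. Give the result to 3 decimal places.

The Pareto density is strictly decreasing on [x_m, ∞), so the mode is x_m = 3.000.
Mean = α·x_m/(α−1) = 5.7·3.0/4.7 = 3.638.
Difference = 3.638 − 3.000 = 0.638.
Right-skewed posterior ⇒ mode < mean.

0.638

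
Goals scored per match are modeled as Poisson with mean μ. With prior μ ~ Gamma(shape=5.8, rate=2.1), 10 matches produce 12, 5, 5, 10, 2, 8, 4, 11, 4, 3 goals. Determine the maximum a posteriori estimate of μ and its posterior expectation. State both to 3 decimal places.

Σ counts = 64. Posterior: Gamma(shape = 5.8+64 = 69.8, rate = 2.1+10 = 12.1).
Mode = (α−1)/β = 68.8/12.1 = 5.686.
Mean = α/β = 69.8/12.1 = 5.769.
The posterior is right-skewed, so the mean exceeds the mode.

maximum a posteriori estimate = 5.686, posterior expectation = 5.769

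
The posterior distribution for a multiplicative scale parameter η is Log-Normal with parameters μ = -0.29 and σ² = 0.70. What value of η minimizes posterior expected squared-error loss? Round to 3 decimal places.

Mode = exp(μ − σ²) = exp(-0.99) = 0.372.
Mean = exp(μ + σ²/2) = exp(0.060) = 1.062.
Squared-error loss ⇒ the optimal estimator is the posterior mean.

1.062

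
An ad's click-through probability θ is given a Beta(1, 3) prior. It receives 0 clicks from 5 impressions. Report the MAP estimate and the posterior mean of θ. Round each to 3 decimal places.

Posterior: Beta(1+0, 3+5) = Beta(1, 8).
Since α = 1 ≤ 1 and β > 1, the Beta density is monotone decreasing on [0,1]; the mode is at 0.
Mean = 1/(1+8) = 0.111.
Mean > mode: the posterior has a right tail.

MAP = 0.000, posterior mean = 0.111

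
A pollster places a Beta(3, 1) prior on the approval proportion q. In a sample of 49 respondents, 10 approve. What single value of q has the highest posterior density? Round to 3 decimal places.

Posterior: Beta(3+10, 1+39) = Beta(13, 40).
Mode = (13−1)/(13+40−2) = 12/51 = 0.235.
Mean = 13/(13+40) = 13/53 = 0.245.
This is the posterior mode — the MAP estimate.

0.235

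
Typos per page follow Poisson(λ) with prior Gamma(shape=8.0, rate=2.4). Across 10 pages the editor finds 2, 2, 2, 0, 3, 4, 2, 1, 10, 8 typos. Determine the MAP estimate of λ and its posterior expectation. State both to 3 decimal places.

Σ counts = 34. Posterior: Gamma(shape = 8.0+34 = 42.0, rate = 2.4+10 = 12.4).
Mode = (α−1)/β = 41.0/12.4 = 3.306.
Mean = α/β = 42.0/12.4 = 3.387.
The mean is pulled above the mode by the posterior's right skew.

MAP: 3.306. Posterior mean: 3.387.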